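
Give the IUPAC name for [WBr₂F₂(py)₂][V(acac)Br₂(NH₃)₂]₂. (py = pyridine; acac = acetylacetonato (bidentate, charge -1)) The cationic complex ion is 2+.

The complex cation is given as 2+; its ligand charges sum to -4, so W = +6.
With 2 anions per cation, each anion must be 2/2 = 1−.
Anion: ligand charges sum to -3; for the ion to be 1−, V = +2.

dibromodifluorobis(pyridine)tungsten(VI) (acetylacetonato)diamminedibromovanadate(II)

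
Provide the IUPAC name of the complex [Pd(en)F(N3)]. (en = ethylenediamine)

There is no counter-ion, so the complex is neutral overall.
Ligand charges: 1×fluoro (-1 each), 1×ethylenediamine (neutral), 1×azido (-1 each); total -2. So Pd + (-2) = 0, giving Pd = +2.
Ligands are named alphabetically: azido before ethylenediamine before fluoro.

azido(ethylenediamine)fluoropalladium(II)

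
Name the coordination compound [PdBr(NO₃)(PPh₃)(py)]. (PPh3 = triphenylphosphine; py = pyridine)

There is no counter-ion, so the complex is neutral overall.
Ligand charges: 1×triphenylphosphine (neutral), 1×nitrato (-1 each), 1×bromo (-1 each), 1×pyridine (neutral); total -2. So Pd + (-2) = 0, giving Pd = +2.
Ligands are named alphabetically: bromo before nitrato before pyridine before triphenylphosphine.

bromonitrato(pyridine)(triphenylphosphine)palladium(II)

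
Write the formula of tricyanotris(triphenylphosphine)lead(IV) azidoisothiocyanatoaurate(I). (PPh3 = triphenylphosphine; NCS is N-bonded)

Cation [Pb…]: ligand charges -3, Pb(IV) ⇒ ion charge 1+.
Anion [Au…]: ligand charges -2, Au(I) ⇒ ion charge 1−.
One 1+ cation balances one 1− anion.

[Pb(CN)3(PPh3)3][Au(N3)(NCS)]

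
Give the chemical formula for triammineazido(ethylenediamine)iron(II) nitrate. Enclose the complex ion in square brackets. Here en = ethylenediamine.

[Fe(en)(N3)(NH3)3]NO3

Ligands: 1 azido (N3, -1), 1 ethylenediamine (en, neutral), 3 ammine (NH3, neutral). Ligand charge sum = -1.
With Fe in oxidation state +2, the complex ion is [Fe...]^1+.
Charge balance with nitrate (-1) requires 1 complex ion per 1 nitrate.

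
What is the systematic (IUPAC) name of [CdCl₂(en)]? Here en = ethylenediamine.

dichloro(ethylenediamine)cadmium(II)

There is no counter-ion, so the complex is neutral overall.
Ligand charges: 1×ethylenediamine (neutral), 2×chloro (-1 each); total -2. So Cd + (-2) = 0, giving Cd = +2.
Ligands are named alphabetically: chloro before ethylenediamine.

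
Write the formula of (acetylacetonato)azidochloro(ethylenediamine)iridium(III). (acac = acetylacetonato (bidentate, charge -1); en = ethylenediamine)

Ligands: 1 acetylacetonato (acac, -1), 1 chloro (Cl, -1), 1 ethylenediamine (en, neutral), 1 azido (N3, -1). Ligand charge sum = -3.
With Ir in oxidation state +3, the complex ion is [Ir...].

[Ir(acac)Cl(en)(N3)]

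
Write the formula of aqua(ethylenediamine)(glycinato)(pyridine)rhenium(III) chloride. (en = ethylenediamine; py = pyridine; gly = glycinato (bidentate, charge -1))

[Re(en)(gly)(H2O)(py)]Cl2

Ligands: 1 aqua (H2O, neutral), 1 ethylenediamine (en, neutral), 1 pyridine (py, neutral), 1 glycinato (gly, -1). Ligand charge sum = -1.
With Re in oxidation state +3, the complex ion is [Re...]^2+.
Charge balance with chloride (-1) requires 1 complex ion per 2 chloride.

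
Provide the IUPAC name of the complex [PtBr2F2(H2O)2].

diaquadibromodifluoroplatinum(IV)

There is no counter-ion, so the complex is neutral overall.
Ligand charges: 2×fluoro (-1 each), 2×aqua (neutral), 2×bromo (-1 each); total -4. So Pt + (-4) = 0, giving Pt = +4.
Ligands are named alphabetically: aqua before bromo before fluoro.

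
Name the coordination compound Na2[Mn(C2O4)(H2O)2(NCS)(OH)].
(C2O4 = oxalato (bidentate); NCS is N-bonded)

The 2 sodium counter-ions carry a total charge of +2, so each complex ion is 2−.
Ligand charges: 1×oxalato (-2 each), 1×hydroxo (-1 each), 1×isothiocyanato (-1 each), 2×aqua (neutral); total -4. So Mn + (-4) = 2−, giving Mn = +2.
The complex ion is anionic, so manganese takes the -ate form manganate(II).

sodium diaquahydroxoisothiocyanatooxalatomanganate(II)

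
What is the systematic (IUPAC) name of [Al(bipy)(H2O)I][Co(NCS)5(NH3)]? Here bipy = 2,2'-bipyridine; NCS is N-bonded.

aqua(2,2'-bipyridine)iodoaluminium(III) amminepentaisothiocyanatocobaltate(III)

Both ions are complex: the cation is named first with the plain metal name, the anion second with the -ate form; each ion's ligands are alphabetised independently.
Aluminium is always +3 in its complexes; the cation's ligand charges sum to -1, so the complex cation is 2+.
A 1:1 salt means the anion carries the equal and opposite charge, 2−.
Anion: ligand charges sum to -5; for the ion to be 2−, Co = +3.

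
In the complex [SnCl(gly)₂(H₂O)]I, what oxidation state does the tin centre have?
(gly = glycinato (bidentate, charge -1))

1 iodide outside the brackets (-1 each) → the complex ion is 1+.
Ligand charges: 1×H2O neutral; 2×gly = -2; 1×Cl = -1; sum -3.
Sn + (-3) = 1+ ⇒ Sn is +4.

+4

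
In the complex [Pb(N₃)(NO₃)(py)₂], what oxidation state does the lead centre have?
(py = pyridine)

No counter-ion: the bracketed complex is neutral.
Ligand charges: 1×N3 = -1; 2×py neutral; 1×NO3 = -1; sum -2.
Pb + (-2) = 0 ⇒ Pb is +2.

+2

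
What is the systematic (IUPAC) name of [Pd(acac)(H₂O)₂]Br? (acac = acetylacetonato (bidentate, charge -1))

(acetylacetonato)diaquapalladium(II) bromide

The 1 bromide counter-ion carries a total charge of -1, so each complex ion is 1+.
Ligand charges: 2×aqua (neutral), 1×acetylacetonato (-1 each); total -1. So Pd + (-1) = 1+, giving Pd = +2.
Ligands are named alphabetically: acetylacetonato before aqua.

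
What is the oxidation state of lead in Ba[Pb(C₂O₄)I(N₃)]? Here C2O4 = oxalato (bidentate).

+2

1 barium outside the brackets (+2 each) → the complex ion is 2−.
Ligand charges: 1×I = -1; 1×C2O4 = -2; 1×N3 = -1; sum -4.
Pb + (-4) = 2− ⇒ Pb is +2.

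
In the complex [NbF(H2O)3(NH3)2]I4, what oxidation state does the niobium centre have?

4 iodide outside the brackets (-1 each) → the complex ion is 4+.
Ligand charges: 3×H2O neutral; 2×NH3 neutral; 1×F = -1; sum -1.
Nb + (-1) = 4+ ⇒ Nb is +5.

+5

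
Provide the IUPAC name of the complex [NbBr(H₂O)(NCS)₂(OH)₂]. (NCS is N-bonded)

aquabromodihydroxodiisothiocyanatoniobium(V)

There is no counter-ion, so the complex is neutral overall.
Ligand charges: 2×hydroxo (-1 each), 2×isothiocyanato (-1 each), 1×bromo (-1 each), 1×aqua (neutral); total -5. So Nb + (-5) = 0, giving Nb = +5.
Ligands are named alphabetically: aqua before bromo before hydroxo before isothiocyanato.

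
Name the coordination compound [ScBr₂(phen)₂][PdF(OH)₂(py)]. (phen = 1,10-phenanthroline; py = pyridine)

Both ions are complex: the cation is named first with the plain metal name, the anion second with the -ate form; each ion's ligands are alphabetised independently.
Scandium is always +3 in its complexes; the cation's ligand charges sum to -2, so the complex cation is 1+.
A 1:1 salt means the anion carries the equal and opposite charge, 1−.
Anion: ligand charges sum to -3; for the ion to be 1−, Pd = +2.

dibromobis(1,10-phenanthroline)scandium(III) fluorodihydroxo(pyridine)palladate(II)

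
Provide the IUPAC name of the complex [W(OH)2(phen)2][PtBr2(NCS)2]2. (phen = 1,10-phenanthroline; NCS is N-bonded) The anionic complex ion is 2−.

dihydroxobis(1,10-phenanthroline)tungsten(VI) dibromodiisothiocyanatoplatinate(II)

Both ions are complex: the cation is named first with the plain metal name, the anion second with the -ate form; each ion's ligands are alphabetised independently.
The complex anion is given as 2−; its ligand charges sum to -4, so Pt = +2.
With 2 anions per cation, the cation must be 2×2 = 4+.
Cation: ligand charges sum to -2; for the ion to be 4+, W = +6.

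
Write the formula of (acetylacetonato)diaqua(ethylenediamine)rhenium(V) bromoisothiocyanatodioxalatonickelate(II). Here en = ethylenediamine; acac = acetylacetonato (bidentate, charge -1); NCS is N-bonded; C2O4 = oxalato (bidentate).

[Re(acac)(en)(H2O)2][NiBr(C2O4)2(NCS)]

Cation [Re…]: ligand charges -1, Re(V) ⇒ ion charge 4+.
Anion [Ni…]: ligand charges -6, Ni(II) ⇒ ion charge 4−.
One 4+ cation balances one 4− anion.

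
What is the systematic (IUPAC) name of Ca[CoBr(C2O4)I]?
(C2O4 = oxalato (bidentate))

calcium bromoiodooxalatocobaltate(II)

The 1 calcium counter-ion carries a total charge of +2, so each complex ion is 2−.
Ligand charges: 1×oxalato (-2 each), 1×iodo (-1 each), 1×bromo (-1 each); total -4. So Co + (-4) = 2−, giving Co = +2.
Ligands are named alphabetically: bromo before iodo before oxalato.
The complex ion is anionic, so cobalt takes the -ate form cobaltate(II).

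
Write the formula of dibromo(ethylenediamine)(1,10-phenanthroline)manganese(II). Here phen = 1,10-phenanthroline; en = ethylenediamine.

Ligands: 2 bromo (Br, -1), 1 1,10-phenanthroline (phen, neutral), 1 ethylenediamine (en, neutral). Ligand charge sum = -2.
With Mn in oxidation state +2, the complex ion is [Mn...].

[MnBr2(en)(phen)]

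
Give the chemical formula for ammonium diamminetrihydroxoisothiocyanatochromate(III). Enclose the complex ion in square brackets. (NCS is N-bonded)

Ligands: 2 ammine (NH3, neutral), 3 hydroxo (OH, -1), 1 isothiocyanato (NCS, -1). Ligand charge sum = -4.
Charge balance with ammonium (+1) requires 1 complex ion per 1 ammonium.

NH4[Cr(NCS)(NH3)2(OH)3]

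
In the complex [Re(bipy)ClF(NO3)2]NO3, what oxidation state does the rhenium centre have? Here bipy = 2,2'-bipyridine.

+5

1 nitrate outside the brackets (-1 each) → the complex ion is 1+.
Ligand charges: 1×bipy neutral; 1×F = -1; 2×NO3 = -2; 1×Cl = -1; sum -4.
Re + (-4) = 1+ ⇒ Re is +5.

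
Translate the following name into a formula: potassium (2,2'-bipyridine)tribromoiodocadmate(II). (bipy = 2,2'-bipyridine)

Ligands: 3 bromo (Br, -1), 1 iodo (I, -1), 1 2,2'-bipyridine (bipy, neutral). Ligand charge sum = -4.
Charge balance with potassium (+1) requires 1 complex ion per 2 potassium.

K2[Cd(bipy)Br3I]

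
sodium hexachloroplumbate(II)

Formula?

Ligands: 6 chloro (Cl, -1). Ligand charge sum = -6.
Charge balance with sodium (+1) requires 1 complex ion per 4 sodium.

Na4[PbCl6]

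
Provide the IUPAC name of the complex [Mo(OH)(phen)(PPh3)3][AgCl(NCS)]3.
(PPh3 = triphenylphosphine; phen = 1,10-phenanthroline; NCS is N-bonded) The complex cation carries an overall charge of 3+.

hydroxo(1,10-phenanthroline)tris(triphenylphosphine)molybdenum(IV) chloroisothiocyanatoargentate(I)

Both ions are complex: the cation is named first with the plain metal name, the anion second with the -ate form; each ion's ligands are alphabetised independently.
The complex cation is given as 3+; its ligand charges sum to -1, so Mo = +4.
With 3 anions per cation, each anion must be 3/3 = 1−.
Anion: ligand charges sum to -2; for the ion to be 1−, Ag = +1.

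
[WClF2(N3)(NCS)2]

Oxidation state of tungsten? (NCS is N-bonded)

+6

No counter-ion: the bracketed complex is neutral.
Ligand charges: 1×Cl = -1; 2×F = -2; 1×N3 = -1; 2×NCS = -2; sum -6.
W + (-6) = 0 ⇒ W is +6.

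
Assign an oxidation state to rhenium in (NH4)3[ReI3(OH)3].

3 ammonium outside the brackets (+1 each) → the complex ion is 3−.
Ligand charges: 3×I = -3; 3×OH = -3; sum -6.
Re + (-6) = 3− ⇒ Re is +3.

+3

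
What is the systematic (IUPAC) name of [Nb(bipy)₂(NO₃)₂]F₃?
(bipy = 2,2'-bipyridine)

bis(2,2'-bipyridine)dinitratoniobium(V) fluoride

The 3 fluoride counter-ions carry a total charge of -3, so each complex ion is 3+.
Ligand charges: 2×2,2'-bipyridine (neutral), 2×nitrato (-1 each); total -2. So Nb + (-2) = 3+, giving Nb = +5.
Ligands are named alphabetically: bipyridine before nitrato.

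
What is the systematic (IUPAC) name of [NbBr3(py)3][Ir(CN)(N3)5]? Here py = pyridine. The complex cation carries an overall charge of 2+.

Both ions are complex: the cation is named first with the plain metal name, the anion second with the -ate form; each ion's ligands are alphabetised independently.
The complex cation is given as 2+; its ligand charges sum to -3, so Nb = +5.
A 1:1 salt means the anion carries the equal and opposite charge, 2−.
Anion: ligand charges sum to -6; for the ion to be 2−, Ir = +4.

tribromotris(pyridine)niobium(V) pentaazidocyanoiridate(IV)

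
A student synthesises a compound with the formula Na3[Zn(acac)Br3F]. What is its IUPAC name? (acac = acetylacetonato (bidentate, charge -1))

sodium (acetylacetonato)tribromofluorozincate(II)

The 3 sodium counter-ions carry a total charge of +3, so each complex ion is 3−.
Ligand charges: 1×fluoro (-1 each), 3×bromo (-1 each), 1×acetylacetonato (-1 each); total -5. So Zn + (-5) = 3−, giving Zn = +2.
Ligands are named alphabetically: acetylacetonato before bromo before fluoro.
The complex ion is anionic, so zinc takes the -ate form zincate(II).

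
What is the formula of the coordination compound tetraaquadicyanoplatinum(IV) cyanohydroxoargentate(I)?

Cation [Pt…]: ligand charges -2, Pt(IV) ⇒ ion charge 2+.
Anion [Ag…]: ligand charges -2, Ag(I) ⇒ ion charge 1−.
One 2+ cation requires 2 of the 1− anion.

[Pt(CN)2(H2O)4][Ag(CN)(OH)]2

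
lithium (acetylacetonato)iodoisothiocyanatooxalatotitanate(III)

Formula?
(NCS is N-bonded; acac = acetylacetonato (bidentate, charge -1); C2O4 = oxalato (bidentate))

Li2[Ti(acac)(C2O4)I(NCS)]

Ligands: 1 iodo (I, -1), 1 isothiocyanato (NCS, -1), 1 acetylacetonato (acac, -1), 1 oxalato (C2O4, -2). Ligand charge sum = -5.
Charge balance with lithium (+1) requires 1 complex ion per 2 lithium.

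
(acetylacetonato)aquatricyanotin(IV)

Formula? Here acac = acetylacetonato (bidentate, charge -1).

[Sn(acac)(CN)3(H2O)]

Ligands: 3 cyano (CN, -1), 1 aqua (H2O, neutral), 1 acetylacetonato (acac, -1). Ligand charge sum = -4.
With Sn in oxidation state +4, the complex ion is [Sn...].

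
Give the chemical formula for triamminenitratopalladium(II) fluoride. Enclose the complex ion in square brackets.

Ligands: 3 ammine (NH3, neutral), 1 nitrato (NO3, -1). Ligand charge sum = -1.
Charge balance with fluoride (-1) requires 1 complex ion per 1 fluoride.

[Pd(NH3)3(NO3)]F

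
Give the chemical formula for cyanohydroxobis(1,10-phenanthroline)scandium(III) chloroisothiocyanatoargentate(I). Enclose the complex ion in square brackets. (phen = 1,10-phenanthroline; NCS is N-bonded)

[Sc(CN)(OH)(phen)2][AgCl(NCS)]

Cation [Sc…]: ligand charges -2, Sc(III) ⇒ ion charge 1+.
Anion [Ag…]: ligand charges -2, Ag(I) ⇒ ion charge 1−.
One 1+ cation balances one 1− anion.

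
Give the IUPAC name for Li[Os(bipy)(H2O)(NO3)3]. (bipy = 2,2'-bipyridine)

The 1 lithium counter-ion carries a total charge of +1, so each complex ion is 1−.
Ligand charges: 1×2,2'-bipyridine (neutral), 1×aqua (neutral), 3×nitrato (-1 each); total -3. So Os + (-3) = 1−, giving Os = +2.
Ligands are named alphabetically: aqua before bipyridine before nitrato.
The complex ion is anionic, so osmium takes the -ate form osmate(II).

lithium aqua(2,2'-bipyridine)trinitratoosmate(II)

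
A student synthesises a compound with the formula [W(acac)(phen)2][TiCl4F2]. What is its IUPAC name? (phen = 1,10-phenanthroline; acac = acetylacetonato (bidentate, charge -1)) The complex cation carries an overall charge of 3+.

Both ions are complex: the cation is named first with the plain metal name, the anion second with the -ate form; each ion's ligands are alphabetised independently.
The complex cation is given as 3+; its ligand charges sum to -1, so W = +4.
A 1:1 salt means the anion carries the equal and opposite charge, 3−.
Anion: ligand charges sum to -6; for the ion to be 3−, Ti = +3.

(acetylacetonato)bis(1,10-phenanthroline)tungsten(IV) tetrachlorodifluorotitanate(III)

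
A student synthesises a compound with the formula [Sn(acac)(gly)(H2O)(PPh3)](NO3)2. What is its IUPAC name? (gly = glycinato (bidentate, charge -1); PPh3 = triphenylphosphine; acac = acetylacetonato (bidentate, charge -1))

The 2 nitrate counter-ions carry a total charge of -2, so each complex ion is 2+.
Ligand charges: 1×glycinato (-1 each), 1×aqua (neutral), 1×triphenylphosphine (neutral), 1×acetylacetonato (-1 each); total -2. So Sn + (-2) = 2+, giving Sn = +4.
Ligands are named alphabetically: acetylacetonato before aqua before glycinato before triphenylphosphine.

(acetylacetonato)aqua(glycinato)(triphenylphosphine)tin(IV) nitrate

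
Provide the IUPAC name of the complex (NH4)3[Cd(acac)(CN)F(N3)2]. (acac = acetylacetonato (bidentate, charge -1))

ammonium (acetylacetonato)diazidocyanofluorocadmate(II)

The 3 ammonium counter-ions carry a total charge of +3, so each complex ion is 3−.
Ligand charges: 1×acetylacetonato (-1 each), 1×fluoro (-1 each), 1×cyano (-1 each), 2×azido (-1 each); total -5. So Cd + (-5) = 3−, giving Cd = +2.
The complex ion is anionic, so cadmium takes the -ate form cadmate(II).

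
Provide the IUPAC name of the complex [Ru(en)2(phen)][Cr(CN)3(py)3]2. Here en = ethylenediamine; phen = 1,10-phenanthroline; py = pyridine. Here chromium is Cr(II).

Both ions are complex: the cation is named first with the plain metal name, the anion second with the -ate form; each ion's ligands are alphabetised independently.
Cr is given as +2; the anion's ligand charges sum to -3, so the complex anion is 1−.
With 2 anions per cation, the cation must be 2×1 = 2+.
Cation: ligand charges sum to 0; for the ion to be 2+, Ru = +2.

bis(ethylenediamine)(1,10-phenanthroline)ruthenium(II) tricyanotris(pyridine)chromate(II)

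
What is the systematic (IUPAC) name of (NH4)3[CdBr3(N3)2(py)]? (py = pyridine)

ammonium diazidotribromo(pyridine)cadmate(II)

The 3 ammonium counter-ions carry a total charge of +3, so each complex ion is 3−.
Ligand charges: 3×bromo (-1 each), 1×pyridine (neutral), 2×azido (-1 each); total -5. So Cd + (-5) = 3−, giving Cd = +2.
Ligands are named alphabetically: azido before bromo before pyridine.
The complex ion is anionic, so cadmium takes the -ate form cadmate(II).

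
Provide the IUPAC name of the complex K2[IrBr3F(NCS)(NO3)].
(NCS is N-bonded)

The 2 potassium counter-ions carry a total charge of +2, so each complex ion is 2−.
Ligand charges: 1×nitrato (-1 each), 3×bromo (-1 each), 1×fluoro (-1 each), 1×isothiocyanato (-1 each); total -6. So Ir + (-6) = 2−, giving Ir = +4.
Ligands are named alphabetically: bromo before fluoro before isothiocyanato before nitrato.
The complex ion is anionic, so iridium takes the -ate form iridate(IV).

potassium tribromofluoroisothiocyanatonitratoiridate(IV)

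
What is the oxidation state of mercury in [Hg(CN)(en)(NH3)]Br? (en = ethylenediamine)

+2

1 bromide outside the brackets (-1 each) → the complex ion is 1+.
Ligand charges: 1×NH3 neutral; 1×en neutral; 1×CN = -1; sum -1.
Hg + (-1) = 1+ ⇒ Hg is +2.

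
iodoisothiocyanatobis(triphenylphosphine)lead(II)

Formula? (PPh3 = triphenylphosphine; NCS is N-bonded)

Ligands: 2 triphenylphosphine (PPh3, neutral), 1 iodo (I, -1), 1 isothiocyanato (NCS, -1). Ligand charge sum = -2.
With Pb in oxidation state +2, the complex ion is [Pb...].

[PbI(NCS)(PPh3)2]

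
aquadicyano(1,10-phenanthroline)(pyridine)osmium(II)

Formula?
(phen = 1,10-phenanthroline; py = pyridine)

[Os(CN)2(H2O)(phen)(py)]

Ligands: 1 1,10-phenanthroline (phen, neutral), 2 cyano (CN, -1), 1 aqua (H2O, neutral), 1 pyridine (py, neutral). Ligand charge sum = -2.
With Os in oxidation state +2, the complex ion is [Os...].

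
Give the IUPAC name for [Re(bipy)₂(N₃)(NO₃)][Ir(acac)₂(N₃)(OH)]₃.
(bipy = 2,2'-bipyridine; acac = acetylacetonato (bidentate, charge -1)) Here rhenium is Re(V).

Both ions are complex: the cation is named first with the plain metal name, the anion second with the -ate form; each ion's ligands are alphabetised independently.
Re is given as +5; the cation's ligand charges sum to -2, so the complex cation is 3+.
With 3 anions per cation, each anion must be 3/3 = 1−.
Anion: ligand charges sum to -4; for the ion to be 1−, Ir = +3.

azidobis(2,2'-bipyridine)nitratorhenium(V) bis(acetylacetonato)azidohydroxoiridate(III)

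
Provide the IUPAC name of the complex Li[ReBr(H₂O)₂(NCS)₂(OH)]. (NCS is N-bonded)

The 1 lithium counter-ion carries a total charge of +1, so each complex ion is 1−.
Ligand charges: 1×bromo (-1 each), 1×hydroxo (-1 each), 2×aqua (neutral), 2×isothiocyanato (-1 each); total -4. So Re + (-4) = 1−, giving Re = +3.
Ligands are named alphabetically: aqua before bromo before hydroxo before isothiocyanato.
The complex ion is anionic, so rhenium takes the -ate form rhenate(III).

lithium diaquabromohydroxodiisothiocyanatorhenate(III)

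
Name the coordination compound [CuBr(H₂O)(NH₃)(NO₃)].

There is no counter-ion, so the complex is neutral overall.
Ligand charges: 1×aqua (neutral), 1×bromo (-1 each), 1×nitrato (-1 each), 1×ammine (neutral); total -2. So Cu + (-2) = 0, giving Cu = +2.
Ligands are named alphabetically: ammine before aqua before bromo before nitrato.

ammineaquabromonitratocopper(II)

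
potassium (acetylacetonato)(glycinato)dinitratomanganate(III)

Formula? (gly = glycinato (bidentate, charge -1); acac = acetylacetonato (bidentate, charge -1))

Ligands: 1 glycinato (gly, -1), 1 acetylacetonato (acac, -1), 2 nitrato (NO3, -1). Ligand charge sum = -4.
With Mn in oxidation state +3, the complex ion is [Mn...]^1−.
Charge balance with potassium (+1) requires 1 complex ion per 1 potassium.

K[Mn(acac)(gly)(NO3)2]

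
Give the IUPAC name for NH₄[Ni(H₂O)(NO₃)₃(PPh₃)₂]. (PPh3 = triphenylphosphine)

ammonium aquatrinitratobis(triphenylphosphine)nickelate(II)

The 1 ammonium counter-ion carries a total charge of +1, so each complex ion is 1−.
Ligand charges: 2×triphenylphosphine (neutral), 3×nitrato (-1 each), 1×aqua (neutral); total -3. So Ni + (-3) = 1−, giving Ni = +2.
Ligands are named alphabetically: aqua before nitrato before triphenylphosphine.
The complex ion is anionic, so nickel takes the -ate form nickelate(II).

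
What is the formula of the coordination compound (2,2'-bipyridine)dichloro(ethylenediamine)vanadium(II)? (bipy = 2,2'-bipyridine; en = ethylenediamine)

Ligands: 1 2,2'-bipyridine (bipy, neutral), 2 chloro (Cl, -1), 1 ethylenediamine (en, neutral). Ligand charge sum = -2.
With V in oxidation state +2, the complex ion is [V...].

[V(bipy)Cl2(en)]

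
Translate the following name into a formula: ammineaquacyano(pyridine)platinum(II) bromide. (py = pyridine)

Ligands: 1 aqua (H2O, neutral), 1 pyridine (py, neutral), 1 cyano (CN, -1), 1 ammine (NH3, neutral). Ligand charge sum = -1.
With Pt in oxidation state +2, the complex ion is [Pt...]^1+.
Charge balance with bromide (-1) requires 1 complex ion per 1 bromide.

[Pt(CN)(H2O)(NH3)(py)]Br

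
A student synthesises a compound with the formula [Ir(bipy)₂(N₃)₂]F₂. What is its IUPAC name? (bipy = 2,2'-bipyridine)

The 2 fluoride counter-ions carry a total charge of -2, so each complex ion is 2+.
Ligand charges: 2×2,2'-bipyridine (neutral), 2×azido (-1 each); total -2. So Ir + (-2) = 2+, giving Ir = +4.
Ligands are named alphabetically: azido before bipyridine.

diazidobis(2,2'-bipyridine)iridium(IV) fluoride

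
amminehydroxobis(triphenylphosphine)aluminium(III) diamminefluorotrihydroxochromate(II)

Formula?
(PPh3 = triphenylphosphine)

Cation [Al…]: ligand charges -1, Al(III) ⇒ ion charge 2+.
Anion [Cr…]: ligand charges -4, Cr(II) ⇒ ion charge 2−.
One 2+ cation balances one 2− anion.

[Al(NH3)(OH)(PPh3)2][CrF(NH3)2(OH)3]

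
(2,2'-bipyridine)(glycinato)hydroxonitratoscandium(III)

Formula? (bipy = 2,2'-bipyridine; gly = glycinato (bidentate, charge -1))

[Sc(bipy)(gly)(NO3)(OH)]

Ligands: 1 nitrato (NO3, -1), 1 2,2'-bipyridine (bipy, neutral), 1 hydroxo (OH, -1), 1 glycinato (gly, -1). Ligand charge sum = -3.
With Sc in oxidation state +3, the complex ion is [Sc...].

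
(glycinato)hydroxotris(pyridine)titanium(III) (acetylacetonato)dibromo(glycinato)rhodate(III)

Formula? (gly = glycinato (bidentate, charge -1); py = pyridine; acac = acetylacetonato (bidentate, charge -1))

Cation [Ti…]: ligand charges -2, Ti(III) ⇒ ion charge 1+.
Anion [Rh…]: ligand charges -4, Rh(III) ⇒ ion charge 1−.

[Ti(gly)(OH)(py)3][Rh(acac)Br2(gly)]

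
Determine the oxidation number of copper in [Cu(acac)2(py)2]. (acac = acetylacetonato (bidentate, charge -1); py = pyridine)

+2

No counter-ion: the bracketed complex is neutral.
Ligand charges: 2×acac = -2; 2×py neutral; sum -2.
Cu + (-2) = 0 ⇒ Cu is +2.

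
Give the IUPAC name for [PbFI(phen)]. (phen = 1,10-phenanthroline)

There is no counter-ion, so the complex is neutral overall.
Ligand charges: 1×1,10-phenanthroline (neutral), 1×iodo (-1 each), 1×fluoro (-1 each); total -2. So Pb + (-2) = 0, giving Pb = +2.
Ligands are named alphabetically: fluoro before iodo before phenanthroline.

fluoroiodo(1,10-phenanthroline)lead(II)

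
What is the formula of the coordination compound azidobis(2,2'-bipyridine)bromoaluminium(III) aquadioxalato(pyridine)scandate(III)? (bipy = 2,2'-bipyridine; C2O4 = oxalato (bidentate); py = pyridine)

[Al(bipy)2Br(N3)][Sc(C2O4)2(H2O)(py)]

Cation [Al…]: ligand charges -2, Al(III) ⇒ ion charge 1+.
Anion [Sc…]: ligand charges -4, Sc(III) ⇒ ion charge 1−.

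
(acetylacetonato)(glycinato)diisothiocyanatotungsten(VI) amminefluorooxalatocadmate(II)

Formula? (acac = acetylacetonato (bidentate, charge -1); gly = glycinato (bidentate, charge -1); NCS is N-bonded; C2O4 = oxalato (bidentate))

Cation [W…]: ligand charges -4, W(VI) ⇒ ion charge 2+.
Anion [Cd…]: ligand charges -3, Cd(II) ⇒ ion charge 1−.
One 2+ cation requires 2 of the 1− anion.

[W(acac)(gly)(NCS)2][Cd(C2O4)F(NH3)]2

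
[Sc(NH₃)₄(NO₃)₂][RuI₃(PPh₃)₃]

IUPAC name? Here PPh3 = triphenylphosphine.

tetraamminedinitratoscandium(III) triiodotris(triphenylphosphine)ruthenate(II)

Both ions are complex: the cation is named first with the plain metal name, the anion second with the -ate form; each ion's ligands are alphabetised independently.
Scandium is always +3 in its complexes; the cation's ligand charges sum to -2, so the complex cation is 1+.
A 1:1 salt means the anion carries the equal and opposite charge, 1−.
Anion: ligand charges sum to -3; for the ion to be 1−, Ru = +2.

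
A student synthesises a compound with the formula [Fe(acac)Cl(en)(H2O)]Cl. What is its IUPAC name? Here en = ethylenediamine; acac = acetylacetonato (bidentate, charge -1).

(acetylacetonato)aquachloro(ethylenediamine)iron(III) chloride

The 1 chloride counter-ion carries a total charge of -1, so each complex ion is 1+.
Ligand charges: 1×aqua (neutral), 1×ethylenediamine (neutral), 1×acetylacetonato (-1 each), 1×chloro (-1 each); total -2. So Fe + (-2) = 1+, giving Fe = +3.
Ligands are named alphabetically: acetylacetonato before aqua before chloro before ethylenediamine.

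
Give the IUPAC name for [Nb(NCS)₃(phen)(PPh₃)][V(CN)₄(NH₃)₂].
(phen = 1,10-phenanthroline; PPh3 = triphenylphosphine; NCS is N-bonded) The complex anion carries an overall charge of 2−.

triisothiocyanato(1,10-phenanthroline)(triphenylphosphine)niobium(V) diamminetetracyanovanadate(II)

Both ions are complex: the cation is named first with the plain metal name, the anion second with the -ate form; each ion's ligands are alphabetised independently.
The complex anion is given as 2−; its ligand charges sum to -4, so V = +2.
A 1:1 salt means the cation carries the equal and opposite charge, 2+.
Cation: ligand charges sum to -3; for the ion to be 2+, Nb = +5.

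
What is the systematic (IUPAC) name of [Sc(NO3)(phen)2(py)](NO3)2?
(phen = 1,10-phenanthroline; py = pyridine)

nitratobis(1,10-phenanthroline)(pyridine)scandium(III) nitrate

The 2 nitrate counter-ions carry a total charge of -2, so each complex ion is 2+.
Ligand charges: 2×1,10-phenanthroline (neutral), 1×pyridine (neutral), 1×nitrato (-1 each); total -1. So Sc + (-1) = 2+, giving Sc = +3.
Ligands are named alphabetically: nitrato before phenanthroline before pyridine.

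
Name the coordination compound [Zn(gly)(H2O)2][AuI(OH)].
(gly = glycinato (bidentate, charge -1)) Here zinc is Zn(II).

Both ions are complex: the cation is named first with the plain metal name, the anion second with the -ate form; each ion's ligands are alphabetised independently.
Zn is given as +2; the cation's ligand charges sum to -1, so the complex cation is 1+.
A 1:1 salt means the anion carries the equal and opposite charge, 1−.
Anion: ligand charges sum to -2; for the ion to be 1−, Au = +1.

diaqua(glycinato)zinc(II) hydroxoiodoaurate(I)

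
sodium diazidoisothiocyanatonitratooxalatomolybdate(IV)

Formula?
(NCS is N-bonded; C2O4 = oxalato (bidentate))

Ligands: 2 azido (N3, -1), 1 isothiocyanato (NCS, -1), 1 nitrato (NO3, -1), 1 oxalato (C2O4, -2). Ligand charge sum = -6.
With Mo in oxidation state +4, the complex ion is [Mo...]^2−.
Charge balance with sodium (+1) requires 1 complex ion per 2 sodium.

Na2[Mo(C2O4)(N3)2(NCS)(NO3)]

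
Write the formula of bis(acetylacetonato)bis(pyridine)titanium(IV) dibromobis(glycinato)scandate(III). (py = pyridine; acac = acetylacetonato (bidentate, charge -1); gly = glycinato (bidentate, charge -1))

[Ti(acac)2(py)2][ScBr2(gly)2]2

Cation [Ti…]: ligand charges -2, Ti(IV) ⇒ ion charge 2+.
Anion [Sc…]: ligand charges -4, Sc(III) ⇒ ion charge 1−.
One 2+ cation requires 2 of the 1− anion.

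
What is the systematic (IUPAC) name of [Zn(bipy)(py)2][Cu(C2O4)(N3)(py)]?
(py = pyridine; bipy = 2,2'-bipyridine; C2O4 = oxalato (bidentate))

Both ions are complex: the cation is named first with the plain metal name, the anion second with the -ate form; each ion's ligands are alphabetised independently.
Zinc is always +2 in its complexes; the cation's ligand charges sum to 0, so the complex cation is 2+.
A 1:1 salt means the anion carries the equal and opposite charge, 2−.
Anion: ligand charges sum to -3; for the ion to be 2−, Cu = +1.

(2,2'-bipyridine)bis(pyridine)zinc(II) azidooxalato(pyridine)cuprate(I)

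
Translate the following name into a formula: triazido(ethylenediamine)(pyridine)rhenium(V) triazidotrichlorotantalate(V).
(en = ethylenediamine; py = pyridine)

[Re(en)(N3)3(py)][TaCl3(N3)3]2

Cation [Re…]: ligand charges -3, Re(V) ⇒ ion charge 2+.
Anion [Ta…]: ligand charges -6, Ta(V) ⇒ ion charge 1−.
One 2+ cation requires 2 of the 1− anion.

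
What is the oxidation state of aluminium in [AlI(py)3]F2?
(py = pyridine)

+3

2 fluoride outside the brackets (-1 each) → the complex ion is 2+.
Ligand charges: 3×py neutral; 1×I = -1; sum -1.
Al + (-1) = 2+ ⇒ Al is +3.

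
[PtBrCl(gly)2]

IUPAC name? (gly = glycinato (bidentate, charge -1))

There is no counter-ion, so the complex is neutral overall.
Ligand charges: 1×bromo (-1 each), 1×chloro (-1 each), 2×glycinato (-1 each); total -4. So Pt + (-4) = 0, giving Pt = +4.
Ligands are named alphabetically: bromo before chloro before glycinato.

bromochlorobis(glycinato)platinum(IV)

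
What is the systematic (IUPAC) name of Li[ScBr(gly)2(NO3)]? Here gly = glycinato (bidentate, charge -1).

The 1 lithium counter-ion carries a total charge of +1, so each complex ion is 1−.
Ligand charges: 1×nitrato (-1 each), 2×glycinato (-1 each), 1×bromo (-1 each); total -4. So Sc + (-4) = 1−, giving Sc = +3.
Ligands are named alphabetically: bromo before glycinato before nitrato.
The complex ion is anionic, so scandium takes the -ate form scandate(III).

lithium bromobis(glycinato)nitratoscandate(III)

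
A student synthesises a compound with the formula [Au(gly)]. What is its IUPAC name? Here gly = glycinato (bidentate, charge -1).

There is no counter-ion, so the complex is neutral overall.
Ligand charges: 1×glycinato (-1 each); total -1. So Au + (-1) = 0, giving Au = +1.

(glycinato)gold(I)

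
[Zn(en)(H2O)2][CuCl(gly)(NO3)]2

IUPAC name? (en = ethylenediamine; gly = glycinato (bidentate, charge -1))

diaqua(ethylenediamine)zinc(II) chloro(glycinato)nitratocuprate(II)

Zinc is always +2 in its complexes; the cation's ligand charges sum to 0, so the complex cation is 2+.
With 2 anions per cation, each anion must be 2/2 = 1−.
Anion: ligand charges sum to -3; for the ion to be 1−, Cu = +2.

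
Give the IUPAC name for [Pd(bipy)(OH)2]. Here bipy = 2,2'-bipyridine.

There is no counter-ion, so the complex is neutral overall.
Ligand charges: 1×2,2'-bipyridine (neutral), 2×hydroxo (-1 each); total -2. So Pd + (-2) = 0, giving Pd = +2.
Ligands are named alphabetically: bipyridine before hydroxo.

(2,2'-bipyridine)dihydroxopalladium(II)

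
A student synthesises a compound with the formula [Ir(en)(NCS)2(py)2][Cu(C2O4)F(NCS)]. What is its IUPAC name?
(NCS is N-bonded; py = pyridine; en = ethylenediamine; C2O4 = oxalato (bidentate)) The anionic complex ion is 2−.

Both ions are complex: the cation is named first with the plain metal name, the anion second with the -ate form; each ion's ligands are alphabetised independently.
The complex anion is given as 2−; its ligand charges sum to -4, so Cu = +2.
A 1:1 salt means the cation carries the equal and opposite charge, 2+.
Cation: ligand charges sum to -2; for the ion to be 2+, Ir = +4.

(ethylenediamine)diisothiocyanatobis(pyridine)iridium(IV) fluoroisothiocyanatooxalatocuprate(II)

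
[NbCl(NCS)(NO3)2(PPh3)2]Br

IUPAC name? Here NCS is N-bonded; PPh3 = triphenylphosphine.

chloroisothiocyanatodinitratobis(triphenylphosphine)niobium(V) bromide

The 1 bromide counter-ion carries a total charge of -1, so each complex ion is 1+.
Ligand charges: 1×chloro (-1 each), 1×isothiocyanato (-1 each), 2×triphenylphosphine (neutral), 2×nitrato (-1 each); total -4. So Nb + (-4) = 1+, giving Nb = +5.
Ligands are named alphabetically: chloro before isothiocyanato before nitrato before triphenylphosphine.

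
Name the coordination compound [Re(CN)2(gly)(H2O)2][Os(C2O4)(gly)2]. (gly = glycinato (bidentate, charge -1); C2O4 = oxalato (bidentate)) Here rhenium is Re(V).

Both ions are complex: the cation is named first with the plain metal name, the anion second with the -ate form; each ion's ligands are alphabetised independently.
Re is given as +5; the cation's ligand charges sum to -3, so the complex cation is 2+.
A 1:1 salt means the anion carries the equal and opposite charge, 2−.
Anion: ligand charges sum to -4; for the ion to be 2−, Os = +2.

diaquadicyano(glycinato)rhenium(V) bis(glycinato)oxalatoosmate(II)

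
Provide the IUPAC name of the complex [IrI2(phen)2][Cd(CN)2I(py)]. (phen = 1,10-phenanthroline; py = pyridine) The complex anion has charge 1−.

diiodobis(1,10-phenanthroline)iridium(III) dicyanoiodo(pyridine)cadmate(II)

The complex anion is given as 1−; its ligand charges sum to -3, so Cd = +2.
A 1:1 salt means the cation carries the equal and opposite charge, 1+.
Cation: ligand charges sum to -2; for the ion to be 1+, Ir = +3.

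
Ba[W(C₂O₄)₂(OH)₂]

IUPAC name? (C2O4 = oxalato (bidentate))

barium dihydroxodioxalatotungstate(IV)

The 1 barium counter-ion carries a total charge of +2, so each complex ion is 2−.
Ligand charges: 2×oxalato (-2 each), 2×hydroxo (-1 each); total -6. So W + (-6) = 2−, giving W = +4.
Ligands are named alphabetically: hydroxo before oxalato.
The complex ion is anionic, so tungsten takes the -ate form tungstate(IV).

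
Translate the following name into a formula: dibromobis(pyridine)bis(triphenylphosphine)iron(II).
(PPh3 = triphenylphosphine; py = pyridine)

[FeBr2(PPh3)2(py)2]

Ligands: 2 triphenylphosphine (PPh3, neutral), 2 pyridine (py, neutral), 2 bromo (Br, -1). Ligand charge sum = -2.
With Fe in oxidation state +2, the complex ion is [Fe...].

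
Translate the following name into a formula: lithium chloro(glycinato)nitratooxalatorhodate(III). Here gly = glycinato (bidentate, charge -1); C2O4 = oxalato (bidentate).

Ligands: 1 glycinato (gly, -1), 1 nitrato (NO3, -1), 1 oxalato (C2O4, -2), 1 chloro (Cl, -1). Ligand charge sum = -5.
With Rh in oxidation state +3, the complex ion is [Rh...]^2−.
Charge balance with lithium (+1) requires 1 complex ion per 2 lithium.

Li2[Rh(C2O4)Cl(gly)(NO3)]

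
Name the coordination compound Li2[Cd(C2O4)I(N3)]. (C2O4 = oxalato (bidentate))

lithium azidoiodooxalatocadmate(II)

The 2 lithium counter-ions carry a total charge of +2, so each complex ion is 2−.
Ligand charges: 1×azido (-1 each), 1×iodo (-1 each), 1×oxalato (-2 each); total -4. So Cd + (-4) = 2−, giving Cd = +2.
Ligands are named alphabetically: azido before iodo before oxalato.
The complex ion is anionic, so cadmium takes the -ate form cadmate(II).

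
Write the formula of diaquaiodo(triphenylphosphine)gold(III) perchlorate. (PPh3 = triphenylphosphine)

[Au(H2O)2I(PPh3)](ClO4)2

Ligands: 1 triphenylphosphine (PPh3, neutral), 1 iodo (I, -1), 2 aqua (H2O, neutral). Ligand charge sum = -1.
With Au in oxidation state +3, the complex ion is [Au...]^2+.
Charge balance with perchlorate (-1) requires 1 complex ion per 2 perchlorate.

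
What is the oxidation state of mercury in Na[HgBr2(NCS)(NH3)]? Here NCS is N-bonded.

1 sodium outside the brackets (+1 each) → the complex ion is 1−.
Ligand charges: 1×NCS = -1; 1×NH3 neutral; 2×Br = -2; sum -3.
Hg + (-3) = 1− ⇒ Hg is +2.

+2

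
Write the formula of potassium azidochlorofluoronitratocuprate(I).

K3[CuClF(N3)(NO3)]

Ligands: 1 chloro (Cl, -1), 1 nitrato (NO3, -1), 1 fluoro (F, -1), 1 azido (N3, -1). Ligand charge sum = -4.
With Cu in oxidation state +1, the complex ion is [Cu...]^3−.
Charge balance with potassium (+1) requires 1 complex ion per 3 potassium.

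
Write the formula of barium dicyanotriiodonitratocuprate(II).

Ligands: 2 cyano (CN, -1), 3 iodo (I, -1), 1 nitrato (NO3, -1). Ligand charge sum = -6.
With Cu in oxidation state +2, the complex ion is [Cu...]^4−.
Charge balance with barium (+2) requires 1 complex ion per 2 barium.

Ba2[Cu(CN)2I3(NO3)]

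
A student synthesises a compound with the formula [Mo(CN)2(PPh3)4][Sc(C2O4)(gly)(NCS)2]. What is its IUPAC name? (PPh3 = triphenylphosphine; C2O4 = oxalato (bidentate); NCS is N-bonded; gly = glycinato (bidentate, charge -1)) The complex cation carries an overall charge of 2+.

The complex cation is given as 2+; its ligand charges sum to -2, so Mo = +4.
A 1:1 salt means the anion carries the equal and opposite charge, 2−.
Anion: ligand charges sum to -5; for the ion to be 2−, Sc = +3.

dicyanotetrakis(triphenylphosphine)molybdenum(IV) (glycinato)diisothiocyanatooxalatoscandate(III)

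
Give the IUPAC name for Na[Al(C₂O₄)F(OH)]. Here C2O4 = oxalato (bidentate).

sodium fluorohydroxooxalatoaluminate(III)

The 1 sodium counter-ion carries a total charge of +1, so each complex ion is 1−.
Ligand charges: 1×oxalato (-2 each), 1×fluoro (-1 each), 1×hydroxo (-1 each); total -4. So Al + (-4) = 1−, giving Al = +3.
The complex ion is anionic, so aluminium takes the -ate form aluminate(III).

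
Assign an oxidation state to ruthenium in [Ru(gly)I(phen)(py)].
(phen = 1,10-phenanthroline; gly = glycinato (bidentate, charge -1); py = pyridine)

+2

No counter-ion: the bracketed complex is neutral.
Ligand charges: 1×phen neutral; 1×I = -1; 1×gly = -1; 1×py neutral; sum -2.
Ru + (-2) = 0 ⇒ Ru is +2.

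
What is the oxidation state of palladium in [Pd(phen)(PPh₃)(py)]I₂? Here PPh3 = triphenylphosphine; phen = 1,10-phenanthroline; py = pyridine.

+2

2 iodide outside the brackets (-1 each) → the complex ion is 2+.
Ligand charges: 1×PPh3 neutral; 1×phen neutral; 1×py neutral; sum 0.
Pd + (0) = 2+ ⇒ Pd is +2.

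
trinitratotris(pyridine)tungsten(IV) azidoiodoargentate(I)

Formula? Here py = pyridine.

Cation [W…]: ligand charges -3, W(IV) ⇒ ion charge 1+.
Anion [Ag…]: ligand charges -2, Ag(I) ⇒ ion charge 1−.
One 1+ cation balances one 1− anion.

[W(NO3)3(py)3][AgI(N3)]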